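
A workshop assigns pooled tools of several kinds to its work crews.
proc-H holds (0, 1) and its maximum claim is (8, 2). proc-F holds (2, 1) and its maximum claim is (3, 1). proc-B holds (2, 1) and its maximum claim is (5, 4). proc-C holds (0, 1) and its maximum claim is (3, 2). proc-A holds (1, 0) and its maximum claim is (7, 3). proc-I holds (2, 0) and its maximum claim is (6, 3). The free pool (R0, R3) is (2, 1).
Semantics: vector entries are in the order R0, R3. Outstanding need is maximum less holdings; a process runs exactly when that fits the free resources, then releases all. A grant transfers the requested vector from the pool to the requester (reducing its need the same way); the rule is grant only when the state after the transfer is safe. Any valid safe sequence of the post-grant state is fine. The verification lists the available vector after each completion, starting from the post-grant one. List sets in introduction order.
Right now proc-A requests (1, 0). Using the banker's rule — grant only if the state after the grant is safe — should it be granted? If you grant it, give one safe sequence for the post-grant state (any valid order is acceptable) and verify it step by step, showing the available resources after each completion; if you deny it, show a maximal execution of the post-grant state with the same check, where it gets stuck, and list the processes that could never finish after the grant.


GRANT — the state after the grant stays safe, e.g. via proc-F, proc-C, proc-B, proc-I, proc-A, proc-H.
Key observation: post-grant, (1, 1) remains, and an order beginning with proc-F completes everyone.
Check on the post-grant state, step by step:
  pool = (1, 1)
  run proc-F (needs (1, 0), free (1, 1)); after release of (2, 1) the pool is (3, 2)
  run proc-C (needs (3, 1), free (3, 2)); after release of (0, 1) the pool is (3, 3)
  run proc-B (needs (3, 3), free (3, 3)); after release of (2, 1) the pool is (5, 4)
  run proc-I (needs (4, 3), free (5, 4)); after release of (2, 0) the pool is (7, 4)
  run proc-A (needs (5, 3), free (7, 4)); after release of (2, 0) the pool is (9, 4)
  run proc-H (needs (8, 1), free (9, 4)); after release of (0, 1) the pool is (9, 5)


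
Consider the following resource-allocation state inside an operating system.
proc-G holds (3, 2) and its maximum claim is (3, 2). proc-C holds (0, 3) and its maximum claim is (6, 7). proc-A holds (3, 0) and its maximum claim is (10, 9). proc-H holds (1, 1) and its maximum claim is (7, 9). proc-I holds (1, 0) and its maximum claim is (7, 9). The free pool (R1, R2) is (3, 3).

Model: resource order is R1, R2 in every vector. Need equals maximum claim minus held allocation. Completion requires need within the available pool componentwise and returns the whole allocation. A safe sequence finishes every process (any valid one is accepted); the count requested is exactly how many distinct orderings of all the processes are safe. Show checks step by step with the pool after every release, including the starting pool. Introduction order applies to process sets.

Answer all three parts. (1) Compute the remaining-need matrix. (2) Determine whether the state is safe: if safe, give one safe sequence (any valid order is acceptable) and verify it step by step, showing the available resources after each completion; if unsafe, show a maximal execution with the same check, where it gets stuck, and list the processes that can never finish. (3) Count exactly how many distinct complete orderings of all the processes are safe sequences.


(1) Remaining need (order R1, R2):
  proc-G: (0, 0)
  proc-C: (6, 4)
  proc-A: (7, 9)
  proc-H: (6, 8)
  proc-I: (6, 9)
(2) SAFE. One safe sequence: proc-G, proc-C, proc-H, proc-A, proc-I.
Key observation: reading the order forward, proc-C is the first process whose need (6, 4) meets the free pool (6, 5) exactly on a resource it requests.
Verifying each step:
  pool = (3, 3)
  run proc-G (needs (0, 0), free (3, 3)); after release of (3, 2) the pool is (6, 5)
  run proc-C (needs (6, 4), free (6, 5)); after release of (0, 3) the pool is (6, 8)
  run proc-H (needs (6, 8), free (6, 8)); after release of (1, 1) the pool is (7, 9)
  run proc-A (needs (7, 9), free (7, 9)); after release of (3, 0) the pool is (10, 9)
  run proc-I (needs (6, 9), free (10, 9)); after release of (1, 0) the pool is (11, 9)
(3) Precisely 2 of the possible complete orderings are safe sequences.


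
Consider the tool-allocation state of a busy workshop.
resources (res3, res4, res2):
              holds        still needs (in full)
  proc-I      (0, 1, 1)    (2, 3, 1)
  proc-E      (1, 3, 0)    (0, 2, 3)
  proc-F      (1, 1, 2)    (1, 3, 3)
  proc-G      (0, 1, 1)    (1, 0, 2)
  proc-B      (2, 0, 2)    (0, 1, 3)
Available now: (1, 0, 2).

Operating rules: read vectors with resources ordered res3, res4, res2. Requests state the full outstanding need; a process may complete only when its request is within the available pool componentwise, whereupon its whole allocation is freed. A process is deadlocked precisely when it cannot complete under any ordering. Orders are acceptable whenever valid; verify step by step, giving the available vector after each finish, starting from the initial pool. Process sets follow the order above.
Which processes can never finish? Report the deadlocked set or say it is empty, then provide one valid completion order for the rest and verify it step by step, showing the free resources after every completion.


The deadlocked set is proc-I, proc-E and proc-F.
Key observation: res4 is the bottleneck — with proc-G, proc-B done the pool holds (3, 1, 5), short of every remaining need.
The rest can finish in the order proc-G, proc-B. Walking it through:
  pool = (1, 0, 2)
  proc-G: need (1, 0, 2) fits (1, 0, 2); releases (0, 1, 1), pool now (1, 1, 3)
  proc-B: need (0, 1, 3) fits (1, 1, 3); releases (2, 0, 2), pool now (3, 1, 5)
None of the blocked processes ever fits:
  blocked: proc-I wants (2, 3, 1), pool (3, 1, 5) — not enough res4
  blocked: proc-E wants (0, 2, 3), pool (3, 1, 5) — not enough res4
  blocked: proc-F wants (1, 3, 3), pool (3, 1, 5) — not enough res4


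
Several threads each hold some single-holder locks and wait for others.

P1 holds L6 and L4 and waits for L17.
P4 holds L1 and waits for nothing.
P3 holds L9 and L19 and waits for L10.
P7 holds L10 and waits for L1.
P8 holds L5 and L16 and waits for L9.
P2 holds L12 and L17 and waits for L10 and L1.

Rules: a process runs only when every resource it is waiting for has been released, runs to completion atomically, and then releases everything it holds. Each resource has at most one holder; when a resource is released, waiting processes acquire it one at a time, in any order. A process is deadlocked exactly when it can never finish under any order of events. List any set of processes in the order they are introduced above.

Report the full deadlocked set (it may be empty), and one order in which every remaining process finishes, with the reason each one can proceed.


The deadlocked set is empty.
Key observation: the wait relation is loop-free; peeling off processes with no waits unwinds the whole state.
One completion order for the rest: P4, P7, P3, P2, P8, P1.
Walking it through:
  P4 waits on nothing -> runs at once and releases L1
  P7: everything it awaited (L1) is free; runs, freeing L10
  P3: everything it awaited (L10) is free; runs, freeing L9 and L19
  P2: everything it awaited (L10 and L1) is free; runs, freeing L12 and L17
  P8: everything it awaited (L9) is free; runs, freeing L5 and L16
  P1: everything it awaited (L17) is free; runs, freeing L6 and L4


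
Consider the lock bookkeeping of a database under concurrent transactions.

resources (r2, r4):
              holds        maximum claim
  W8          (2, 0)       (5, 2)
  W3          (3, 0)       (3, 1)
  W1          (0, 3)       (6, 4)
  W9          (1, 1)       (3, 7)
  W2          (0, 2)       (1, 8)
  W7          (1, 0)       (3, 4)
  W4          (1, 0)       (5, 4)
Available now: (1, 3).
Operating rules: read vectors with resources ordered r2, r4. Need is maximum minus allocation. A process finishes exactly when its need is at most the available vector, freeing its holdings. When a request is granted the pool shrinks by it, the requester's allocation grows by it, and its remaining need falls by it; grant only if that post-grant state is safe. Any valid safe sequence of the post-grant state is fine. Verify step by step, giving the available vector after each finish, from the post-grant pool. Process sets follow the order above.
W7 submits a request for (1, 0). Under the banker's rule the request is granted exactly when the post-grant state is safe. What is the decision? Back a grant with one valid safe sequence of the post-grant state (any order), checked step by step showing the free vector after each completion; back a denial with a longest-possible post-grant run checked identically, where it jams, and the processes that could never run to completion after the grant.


DENY: after the grant no complete ordering would exist.
Key observation: after W3, W8 the pool peaks at (5, 3), and each blocked process is short somewhere: W1 on r2; W9 on r4; W2 on r4; W7 on r4; W4 on r4.
On the post-grant state, W3, W8 is a maximal run — nothing extends it. Check, step by step:
  pool = (0, 3)
  run W3 (needs (0, 1), free (0, 3)); after release of (3, 0) the pool is (3, 3)
  run W8 (needs (3, 2), free (3, 3)); after release of (2, 0) the pool is (5, 3)
  blocked: W1 wants (6, 1), pool (5, 3) — not enough r2
  blocked: W9 wants (2, 6), pool (5, 3) — not enough r4
  blocked: W2 wants (1, 6), pool (5, 3) — not enough r4
  blocked: W7 wants (1, 4), pool (5, 3) — not enough r4
  blocked: W4 wants (4, 4), pool (5, 3) — not enough r4
Processes that could never finish after the grant: W1, W9, W2, W7 and W4.


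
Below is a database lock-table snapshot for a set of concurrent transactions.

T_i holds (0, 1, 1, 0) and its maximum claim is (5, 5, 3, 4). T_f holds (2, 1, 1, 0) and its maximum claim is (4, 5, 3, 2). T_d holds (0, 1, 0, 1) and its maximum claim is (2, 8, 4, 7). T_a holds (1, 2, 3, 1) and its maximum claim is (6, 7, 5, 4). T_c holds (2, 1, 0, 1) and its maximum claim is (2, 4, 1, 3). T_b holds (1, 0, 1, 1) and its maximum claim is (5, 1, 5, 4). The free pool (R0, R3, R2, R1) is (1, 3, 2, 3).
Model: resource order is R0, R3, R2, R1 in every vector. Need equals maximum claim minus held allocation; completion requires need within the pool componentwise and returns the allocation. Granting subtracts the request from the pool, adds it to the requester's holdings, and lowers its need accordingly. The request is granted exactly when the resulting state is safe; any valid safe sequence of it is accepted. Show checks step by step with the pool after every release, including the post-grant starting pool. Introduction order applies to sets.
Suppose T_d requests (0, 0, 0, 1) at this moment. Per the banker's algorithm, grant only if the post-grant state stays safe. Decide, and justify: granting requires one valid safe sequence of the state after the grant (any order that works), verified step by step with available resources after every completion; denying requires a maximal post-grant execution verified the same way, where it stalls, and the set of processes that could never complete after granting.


GRANT. The post-grant state is safe; one safe sequence: T_c, T_f, T_a, T_i, T_b, T_d.
Key observation: the transfer keeps a workable pool ((1, 3, 2, 2)); T_c starts the safe sequence.
Step-by-step check of the post-grant state:
  pool = (1, 3, 2, 2)
  run T_c (needs (0, 3, 1, 2), free (1, 3, 2, 2)); after release of (2, 1, 0, 1) the pool is (3, 4, 2, 3)
  run T_f (needs (2, 4, 2, 2), free (3, 4, 2, 3)); after release of (2, 1, 1, 0) the pool is (5, 5, 3, 3)
  run T_a (needs (5, 5, 2, 3), free (5, 5, 3, 3)); after release of (1, 2, 3, 1) the pool is (6, 7, 6, 4)
  run T_i (needs (5, 4, 2, 4), free (6, 7, 6, 4)); after release of (0, 1, 1, 0) the pool is (6, 8, 7, 4)
  run T_b (needs (4, 1, 4, 3), free (6, 8, 7, 4)); after release of (1, 0, 1, 1) the pool is (7, 8, 8, 5)
  run T_d (needs (2, 7, 4, 5), free (7, 8, 8, 5)); after release of (0, 1, 0, 2) the pool is (7, 9, 8, 7)


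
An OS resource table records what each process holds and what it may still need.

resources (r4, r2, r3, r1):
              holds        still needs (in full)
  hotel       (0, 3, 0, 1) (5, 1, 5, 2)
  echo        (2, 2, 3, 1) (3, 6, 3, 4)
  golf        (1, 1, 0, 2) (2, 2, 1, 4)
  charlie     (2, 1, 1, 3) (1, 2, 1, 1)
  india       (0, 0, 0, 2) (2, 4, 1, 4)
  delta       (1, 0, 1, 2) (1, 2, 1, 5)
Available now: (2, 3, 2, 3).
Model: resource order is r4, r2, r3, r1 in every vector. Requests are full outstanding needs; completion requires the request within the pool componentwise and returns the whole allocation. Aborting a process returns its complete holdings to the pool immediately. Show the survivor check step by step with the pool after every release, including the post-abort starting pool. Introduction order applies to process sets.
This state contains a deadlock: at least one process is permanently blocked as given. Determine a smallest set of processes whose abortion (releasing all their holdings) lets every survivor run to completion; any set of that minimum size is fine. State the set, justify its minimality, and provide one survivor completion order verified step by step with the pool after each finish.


The answer: abort echo.
Key observation: the returned (2, 2, 3, 1) from echo is what brings hotel — unrunnable before, under any order — into play at step 3.
Minimality: the empty abort set fails — the state is deadlocked as it stands.
Survivors finish in the order: golf, india, hotel, charlie, delta. Step-by-step check (pool after the aborts first):
  pool = (4, 5, 5, 4)
  golf needs (2, 2, 1, 4) <= (4, 5, 5, 4) -> finishes; pool += (1, 1, 0, 2) = (5, 6, 5, 6)
  india needs (2, 4, 1, 4) <= (5, 6, 5, 6) -> finishes; pool += (0, 0, 0, 2) = (5, 6, 5, 8)
  hotel needs (5, 1, 5, 2) <= (5, 6, 5, 8) -> finishes; pool += (0, 3, 0, 1) = (5, 9, 5, 9)
  charlie needs (1, 2, 1, 1) <= (5, 9, 5, 9) -> finishes; pool += (2, 1, 1, 3) = (7, 10, 6, 12)
  delta needs (1, 2, 1, 5) <= (7, 10, 6, 12) -> finishes; pool += (1, 0, 1, 2) = (8, 10, 7, 14)


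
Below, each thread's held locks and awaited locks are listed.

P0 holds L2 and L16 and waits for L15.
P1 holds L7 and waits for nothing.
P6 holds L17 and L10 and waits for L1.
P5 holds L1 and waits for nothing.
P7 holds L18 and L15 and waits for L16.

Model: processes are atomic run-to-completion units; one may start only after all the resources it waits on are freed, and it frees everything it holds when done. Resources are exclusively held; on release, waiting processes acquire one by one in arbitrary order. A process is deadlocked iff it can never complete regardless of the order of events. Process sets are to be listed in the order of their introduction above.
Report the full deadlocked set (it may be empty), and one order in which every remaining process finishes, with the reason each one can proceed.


The deadlocked set is P0 and P7.
Key observation: the knot is the closed ring of waits P0 -> P7 -> P0; no other process is dragged down with it.
A valid finishing order for the others: P1, P5, P6.
Step-by-step check:
  P1: no waits; runs immediately, freeing L7
  P5: no waits; runs immediately, freeing L1
  P6 waits on L1 — all released -> runs and releases L17 and L10


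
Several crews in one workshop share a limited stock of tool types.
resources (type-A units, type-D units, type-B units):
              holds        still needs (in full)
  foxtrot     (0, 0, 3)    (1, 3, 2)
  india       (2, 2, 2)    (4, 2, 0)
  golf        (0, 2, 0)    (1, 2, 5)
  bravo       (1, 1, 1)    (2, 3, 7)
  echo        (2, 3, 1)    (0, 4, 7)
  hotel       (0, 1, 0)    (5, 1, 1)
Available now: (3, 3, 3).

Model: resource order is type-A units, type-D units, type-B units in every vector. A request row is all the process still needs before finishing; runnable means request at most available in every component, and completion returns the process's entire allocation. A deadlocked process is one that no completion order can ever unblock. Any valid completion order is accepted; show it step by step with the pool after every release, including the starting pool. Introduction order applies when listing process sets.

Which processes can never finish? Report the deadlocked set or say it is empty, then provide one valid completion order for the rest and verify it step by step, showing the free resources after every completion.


Deadlocked set: india, bravo, echo and hotel.
Key observation: after foxtrot, golf the pool peaks at (3, 5, 6), and each blocked process is short somewhere: india on type-A units; bravo on type-B units; echo on type-B units; hotel on type-A units.
A valid finishing order for the others: foxtrot, golf. Check, step by step:
  pool = (3, 3, 3)
  foxtrot needs (1, 3, 2) <= (3, 3, 3) -> finishes; pool += (0, 0, 3) = (3, 3, 6)
  golf needs (1, 2, 5) <= (3, 3, 6) -> finishes; pool += (0, 2, 0) = (3, 5, 6)
None of the blocked processes ever fits:
  blocked: india wants (4, 2, 0), pool (3, 5, 6) — not enough type-A units
  blocked: bravo wants (2, 3, 7), pool (3, 5, 6) — not enough type-B units
  blocked: echo wants (0, 4, 7), pool (3, 5, 6) — not enough type-B units
  blocked: hotel wants (5, 1, 1), pool (3, 5, 6) — not enough type-A units


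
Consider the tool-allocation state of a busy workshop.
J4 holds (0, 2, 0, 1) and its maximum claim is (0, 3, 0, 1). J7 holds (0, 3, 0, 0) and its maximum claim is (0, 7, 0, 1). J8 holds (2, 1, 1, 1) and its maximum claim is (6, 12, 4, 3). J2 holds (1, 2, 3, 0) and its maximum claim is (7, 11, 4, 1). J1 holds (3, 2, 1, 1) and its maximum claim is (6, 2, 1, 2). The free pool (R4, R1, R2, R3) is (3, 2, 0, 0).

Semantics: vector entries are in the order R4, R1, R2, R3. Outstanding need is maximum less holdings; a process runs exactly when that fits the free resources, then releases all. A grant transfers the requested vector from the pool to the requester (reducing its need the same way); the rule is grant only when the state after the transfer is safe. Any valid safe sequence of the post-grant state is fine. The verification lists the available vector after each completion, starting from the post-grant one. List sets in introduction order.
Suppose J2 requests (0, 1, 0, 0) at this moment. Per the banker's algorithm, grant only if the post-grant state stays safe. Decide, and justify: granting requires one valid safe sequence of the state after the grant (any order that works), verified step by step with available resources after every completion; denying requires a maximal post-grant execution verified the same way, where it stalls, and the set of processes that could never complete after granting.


GRANT. The post-grant state is safe; one safe sequence: J4, J1, J7, J2, J8.
Key observation: the transfer keeps a workable pool ((3, 1, 0, 0)); J4 starts the safe sequence.
Verifying the post-grant state step by step:
  pool = (3, 1, 0, 0)
  J4 needs (0, 1, 0, 0) <= (3, 1, 0, 0) -> finishes; pool += (0, 2, 0, 1) = (3, 3, 0, 1)
  J1 needs (3, 0, 0, 1) <= (3, 3, 0, 1) -> finishes; pool += (3, 2, 1, 1) = (6, 5, 1, 2)
  J7 needs (0, 4, 0, 1) <= (6, 5, 1, 2) -> finishes; pool += (0, 3, 0, 0) = (6, 8, 1, 2)
  J2 needs (6, 8, 1, 1) <= (6, 8, 1, 2) -> finishes; pool += (1, 3, 3, 0) = (7, 11, 4, 2)
  J8 needs (4, 11, 3, 2) <= (7, 11, 4, 2) -> finishes; pool += (2, 1, 1, 1) = (9, 12, 5, 3)


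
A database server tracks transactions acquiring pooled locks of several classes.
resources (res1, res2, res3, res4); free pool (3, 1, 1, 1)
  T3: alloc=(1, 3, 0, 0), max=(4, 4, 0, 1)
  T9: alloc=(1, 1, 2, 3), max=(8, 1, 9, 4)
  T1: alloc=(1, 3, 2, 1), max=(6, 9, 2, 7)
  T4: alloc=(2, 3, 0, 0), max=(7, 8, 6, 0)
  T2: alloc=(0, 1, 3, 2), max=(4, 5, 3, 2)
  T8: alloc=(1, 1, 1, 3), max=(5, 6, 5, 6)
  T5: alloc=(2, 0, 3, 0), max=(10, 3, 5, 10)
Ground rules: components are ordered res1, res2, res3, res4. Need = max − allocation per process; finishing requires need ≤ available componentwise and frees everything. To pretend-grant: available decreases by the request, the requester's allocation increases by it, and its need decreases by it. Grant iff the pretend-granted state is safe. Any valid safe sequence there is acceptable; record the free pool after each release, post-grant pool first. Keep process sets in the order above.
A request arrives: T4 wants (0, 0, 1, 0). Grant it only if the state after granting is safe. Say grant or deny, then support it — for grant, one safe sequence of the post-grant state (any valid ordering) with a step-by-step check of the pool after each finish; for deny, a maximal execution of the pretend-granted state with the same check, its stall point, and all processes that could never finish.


DENY — the pretend-granted state is unsafe.
Key observation: after T3, T2 the pool peaks at (4, 5, 3, 3), and each blocked process is short somewhere: T9 on res1, res3; T1 on res1, res2, res4; T4 on res1, res3; T8 on res3; T5 on res1, res4.
After a pretend grant, a maximal execution: T3, T2 — then nothing else fits. Walking it through:
  pool = (3, 1, 0, 1)
  T3: need (3, 1, 0, 1) fits (3, 1, 0, 1); releases (1, 3, 0, 0), pool now (4, 4, 0, 1)
  T2: need (4, 4, 0, 0) fits (4, 4, 0, 1); releases (0, 1, 3, 2), pool now (4, 5, 3, 3)
  T9 still needs (7, 0, 7, 1) but only (4, 5, 3, 3) is free — short on res1 and res3
  T1 still needs (5, 6, 0, 6) but only (4, 5, 3, 3) is free — short on res1, res2 and res4
  T4 still needs (5, 5, 5, 0) but only (4, 5, 3, 3) is free — short on res1 and res3
  T8 still needs (4, 5, 4, 3) but only (4, 5, 3, 3) is free — short on res3
  T5 still needs (8, 3, 2, 10) but only (4, 5, 3, 3) is free — short on res1 and res4
Had the request been granted, T9, T1, T4, T8 and T5 could never finish.


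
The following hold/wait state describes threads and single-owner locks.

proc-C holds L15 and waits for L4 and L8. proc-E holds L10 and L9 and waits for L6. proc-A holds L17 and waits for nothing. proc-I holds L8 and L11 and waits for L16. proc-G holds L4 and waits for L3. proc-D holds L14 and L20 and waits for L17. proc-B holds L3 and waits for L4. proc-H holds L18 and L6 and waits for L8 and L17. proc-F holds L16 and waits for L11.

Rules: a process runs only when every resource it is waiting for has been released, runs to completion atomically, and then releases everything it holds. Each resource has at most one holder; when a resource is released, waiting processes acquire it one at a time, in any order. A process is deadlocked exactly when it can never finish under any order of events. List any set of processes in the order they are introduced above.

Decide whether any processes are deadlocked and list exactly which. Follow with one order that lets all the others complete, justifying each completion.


Deadlocked set: proc-C, proc-E, proc-I, proc-G, proc-B, proc-H and proc-F.
Key observation: the knot is the closed ring of waits proc-I -> proc-F -> proc-I; proc-G and proc-B are caught in further circular waits and proc-C, proc-E and proc-H wait into the deadlock from upstream.
The rest can finish in the order proc-A, proc-D.
Check, step by step:
  proc-A: no waits; runs immediately, freeing L17
  proc-D: everything it awaited (L17) is free; runs, freeing L14 and L20


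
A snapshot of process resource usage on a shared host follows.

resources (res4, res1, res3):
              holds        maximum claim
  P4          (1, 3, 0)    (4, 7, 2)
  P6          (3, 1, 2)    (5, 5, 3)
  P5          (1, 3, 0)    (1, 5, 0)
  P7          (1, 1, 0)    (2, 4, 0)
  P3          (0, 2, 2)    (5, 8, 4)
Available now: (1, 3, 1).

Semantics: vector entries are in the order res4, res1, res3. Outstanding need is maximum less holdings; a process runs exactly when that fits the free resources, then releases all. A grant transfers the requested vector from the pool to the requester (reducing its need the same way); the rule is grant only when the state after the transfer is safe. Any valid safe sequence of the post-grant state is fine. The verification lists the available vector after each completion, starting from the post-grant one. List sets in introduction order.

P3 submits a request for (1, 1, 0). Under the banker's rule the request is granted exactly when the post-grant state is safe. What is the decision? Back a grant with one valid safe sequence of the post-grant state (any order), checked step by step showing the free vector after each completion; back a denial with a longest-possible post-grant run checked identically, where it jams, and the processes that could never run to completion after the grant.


GRANT — the state after the grant stays safe, e.g. via P5, P7, P6, P3, P4.
Key observation: (0, 2, 1) free after granting still covers P5 first, and each release covers the next.
Step-by-step check of the post-grant state:
  pool = (0, 2, 1)
  P5: need (0, 2, 0) fits (0, 2, 1); releases (1, 3, 0), pool now (1, 5, 1)
  P7: need (1, 3, 0) fits (1, 5, 1); releases (1, 1, 0), pool now (2, 6, 1)
  P6: need (2, 4, 1) fits (2, 6, 1); releases (3, 1, 2), pool now (5, 7, 3)
  P3: need (4, 5, 2) fits (5, 7, 3); releases (1, 3, 2), pool now (6, 10, 5)
  P4: need (3, 4, 2) fits (6, 10, 5); releases (1, 3, 0), pool now (7, 13, 5)


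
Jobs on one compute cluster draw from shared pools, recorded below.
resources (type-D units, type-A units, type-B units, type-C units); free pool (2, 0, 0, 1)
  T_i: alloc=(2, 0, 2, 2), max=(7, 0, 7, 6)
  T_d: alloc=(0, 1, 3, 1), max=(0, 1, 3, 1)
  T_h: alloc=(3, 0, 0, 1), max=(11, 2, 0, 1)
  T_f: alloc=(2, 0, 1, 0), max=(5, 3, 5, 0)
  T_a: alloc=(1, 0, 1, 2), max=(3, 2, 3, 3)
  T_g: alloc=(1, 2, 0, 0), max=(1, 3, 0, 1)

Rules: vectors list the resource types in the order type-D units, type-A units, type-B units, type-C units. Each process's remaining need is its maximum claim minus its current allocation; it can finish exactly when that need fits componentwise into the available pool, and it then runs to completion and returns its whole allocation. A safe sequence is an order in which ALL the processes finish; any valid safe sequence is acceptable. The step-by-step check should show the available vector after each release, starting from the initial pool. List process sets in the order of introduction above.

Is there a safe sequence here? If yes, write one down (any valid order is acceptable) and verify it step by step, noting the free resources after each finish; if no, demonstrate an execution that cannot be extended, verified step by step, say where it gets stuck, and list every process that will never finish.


The state is SAFE; one workable sequence: T_d, T_g, T_a, T_f, T_i, T_h.
Key observation: T_g is the earliest step where a requested resource binds exactly: need (0, 1, 0, 1), pool (2, 1, 3, 2) at its turn.
Verifying each step:
  pool = (2, 0, 0, 1)
  T_d: need (0, 0, 0, 0) fits (2, 0, 0, 1); releases (0, 1, 3, 1), pool now (2, 1, 3, 2)
  T_g: need (0, 1, 0, 1) fits (2, 1, 3, 2); releases (1, 2, 0, 0), pool now (3, 3, 3, 2)
  T_a: need (2, 2, 2, 1) fits (3, 3, 3, 2); releases (1, 0, 1, 2), pool now (4, 3, 4, 4)
  T_f: need (3, 3, 4, 0) fits (4, 3, 4, 4); releases (2, 0, 1, 0), pool now (6, 3, 5, 4)
  T_i: need (5, 0, 5, 4) fits (6, 3, 5, 4); releases (2, 0, 2, 2), pool now (8, 3, 7, 6)
  T_h: need (8, 2, 0, 0) fits (8, 3, 7, 6); releases (3, 0, 0, 1), pool now (11, 3, 7, 7)


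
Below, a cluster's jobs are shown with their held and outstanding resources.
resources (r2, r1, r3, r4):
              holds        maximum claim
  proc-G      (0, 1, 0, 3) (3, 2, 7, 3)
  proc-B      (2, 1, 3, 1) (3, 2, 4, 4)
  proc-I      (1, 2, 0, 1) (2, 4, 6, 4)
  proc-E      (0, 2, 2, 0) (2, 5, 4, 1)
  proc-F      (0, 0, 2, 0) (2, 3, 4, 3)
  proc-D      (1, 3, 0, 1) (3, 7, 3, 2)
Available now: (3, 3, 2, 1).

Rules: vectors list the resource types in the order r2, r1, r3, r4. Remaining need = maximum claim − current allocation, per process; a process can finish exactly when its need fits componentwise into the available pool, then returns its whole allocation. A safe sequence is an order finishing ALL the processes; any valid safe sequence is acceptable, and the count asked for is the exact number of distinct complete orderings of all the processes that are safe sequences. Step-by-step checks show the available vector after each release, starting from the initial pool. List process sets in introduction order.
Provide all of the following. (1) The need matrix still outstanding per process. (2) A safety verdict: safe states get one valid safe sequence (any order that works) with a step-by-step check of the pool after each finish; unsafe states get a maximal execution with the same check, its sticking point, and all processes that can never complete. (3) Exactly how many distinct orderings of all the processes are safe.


(1) Remaining need (order r2, r1, r3, r4):
  proc-G: (3, 1, 7, 0)
  proc-B: (1, 1, 1, 3)
  proc-I: (1, 2, 6, 3)
  proc-E: (2, 3, 2, 1)
  proc-F: (2, 3, 2, 3)
  proc-D: (2, 4, 3, 1)
(2) UNSAFE.
Key observation: after proc-E, proc-D the pool peaks at (4, 8, 4, 2), and each blocked process is short somewhere: proc-G on r3; proc-B on r4; proc-I on r3, r4; proc-F on r4.
Going as far as possible: proc-E, proc-D; after that, nothing fits. Step-by-step check:
  pool = (3, 3, 2, 1)
  run proc-E (needs (2, 3, 2, 1), free (3, 3, 2, 1)); after release of (0, 2, 2, 0) the pool is (3, 5, 4, 1)
  run proc-D (needs (2, 4, 3, 1), free (3, 5, 4, 1)); after release of (1, 3, 0, 1) the pool is (4, 8, 4, 2)
  blocked: proc-G wants (3, 1, 7, 0), pool (4, 8, 4, 2) — not enough r3
  blocked: proc-B wants (1, 1, 1, 3), pool (4, 8, 4, 2) — not enough r4
  blocked: proc-I wants (1, 2, 6, 3), pool (4, 8, 4, 2) — not enough r3 and r4
  blocked: proc-F wants (2, 3, 2, 3), pool (4, 8, 4, 2) — not enough r4
Processes that can never finish: proc-G, proc-B, proc-I and proc-F.
(3) Precisely 0 of the possible complete orderings are safe sequences.


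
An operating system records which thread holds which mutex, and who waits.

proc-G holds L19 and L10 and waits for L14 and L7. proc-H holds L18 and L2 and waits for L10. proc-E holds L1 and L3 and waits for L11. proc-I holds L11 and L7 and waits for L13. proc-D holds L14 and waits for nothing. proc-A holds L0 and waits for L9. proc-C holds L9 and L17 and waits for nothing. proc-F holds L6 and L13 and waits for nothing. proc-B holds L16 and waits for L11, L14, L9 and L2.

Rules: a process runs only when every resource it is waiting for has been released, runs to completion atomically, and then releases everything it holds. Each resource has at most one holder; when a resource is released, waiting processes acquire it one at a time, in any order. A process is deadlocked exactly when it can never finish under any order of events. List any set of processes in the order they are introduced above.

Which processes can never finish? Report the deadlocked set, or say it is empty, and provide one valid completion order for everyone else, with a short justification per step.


The deadlocked set is empty.
Key observation: there is no circular wait here — follow any chain and it reaches a process that is free to run now.
The rest can finish in the order proc-C, proc-F, proc-I, proc-A, proc-D, proc-G, proc-H, proc-B, proc-E.
Verifying each step:
  proc-C: no waits; runs immediately, freeing L9 and L17
  proc-F: no waits; runs immediately, freeing L6 and L13
  run proc-I (all its waits — L13 — are resolved); releases L11 and L7
  run proc-A (all its waits — L9 — are resolved); releases L0
  proc-D: no waits; runs immediately, freeing L14
  run proc-G (all its waits — L14 and L7 — are resolved); releases L19 and L10
  run proc-H (all its waits — L10 — are resolved); releases L18 and L2
  run proc-B (all its waits — L11, L14, L9 and L2 — are resolved); releases L16
  run proc-E (all its waits — L11 — are resolved); releases L1 and L3


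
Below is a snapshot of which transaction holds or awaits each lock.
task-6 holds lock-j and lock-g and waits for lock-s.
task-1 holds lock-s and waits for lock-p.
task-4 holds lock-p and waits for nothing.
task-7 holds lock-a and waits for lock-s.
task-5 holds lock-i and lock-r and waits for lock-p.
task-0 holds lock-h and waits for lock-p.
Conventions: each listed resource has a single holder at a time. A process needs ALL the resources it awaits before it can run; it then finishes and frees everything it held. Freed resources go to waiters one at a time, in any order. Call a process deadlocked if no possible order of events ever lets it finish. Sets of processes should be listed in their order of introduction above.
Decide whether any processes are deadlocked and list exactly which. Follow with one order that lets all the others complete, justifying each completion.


No process is deadlocked.
Key observation: although several processes wait, no cycle exists — each chain bottoms out at a free runner.
The rest can finish in the order task-4, task-1, task-6, task-7, task-5, task-0.
Step-by-step check:
  run task-4 (it waits on nothing); releases lock-p
  task-1 waits on lock-p — all released -> runs and releases lock-s
  task-6 waits on lock-s — all released -> runs and releases lock-j and lock-g
  task-7 waits on lock-s — all released -> runs and releases lock-a
  task-5 waits on lock-p — all released -> runs and releases lock-i and lock-r
  task-0 waits on lock-p — all released -> runs and releases lock-h


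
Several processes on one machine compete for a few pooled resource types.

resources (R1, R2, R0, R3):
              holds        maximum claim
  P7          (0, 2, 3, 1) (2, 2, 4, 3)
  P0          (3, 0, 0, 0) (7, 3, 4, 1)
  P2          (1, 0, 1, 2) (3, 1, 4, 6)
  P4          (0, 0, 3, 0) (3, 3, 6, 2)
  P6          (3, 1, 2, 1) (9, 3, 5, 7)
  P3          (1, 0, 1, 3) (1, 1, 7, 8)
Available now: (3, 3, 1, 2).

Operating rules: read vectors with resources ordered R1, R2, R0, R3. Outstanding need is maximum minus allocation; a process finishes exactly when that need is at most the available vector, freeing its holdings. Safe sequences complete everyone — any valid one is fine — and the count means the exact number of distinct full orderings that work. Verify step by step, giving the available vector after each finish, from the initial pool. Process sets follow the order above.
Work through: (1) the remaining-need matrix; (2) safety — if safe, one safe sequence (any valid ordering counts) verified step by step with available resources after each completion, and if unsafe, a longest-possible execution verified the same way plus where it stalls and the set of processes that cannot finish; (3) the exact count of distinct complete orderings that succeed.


(1) Need matrix, components ordered R1, R2, R0, R3:
  P7: (2, 0, 1, 2)
  P0: (4, 3, 4, 1)
  P2: (2, 1, 3, 4)
  P4: (3, 3, 3, 2)
  P6: (6, 2, 3, 6)
  P3: (0, 1, 6, 5)
(2) UNSAFE.
Key observation: after P7, P4 the pool peaks at (3, 5, 7, 3), and each blocked process is short somewhere: P0 on R1; P2 on R3; P6 on R1, R3; P3 on R3.
Going as far as possible: P7, P4; after that, nothing fits. Walking it through:
  pool = (3, 3, 1, 2)
  run P7 (needs (2, 0, 1, 2), free (3, 3, 1, 2)); after release of (0, 2, 3, 1) the pool is (3, 5, 4, 3)
  run P4 (needs (3, 3, 3, 2), free (3, 5, 4, 3)); after release of (0, 0, 3, 0) the pool is (3, 5, 7, 3)
  P0 cannot run: need (4, 3, 4, 1) vs free (3, 5, 7, 3) (insufficient R1)
  P2 cannot run: need (2, 1, 3, 4) vs free (3, 5, 7, 3) (insufficient R3)
  P6 cannot run: need (6, 2, 3, 6) vs free (3, 5, 7, 3) (insufficient R1 and R3)
  P3 cannot run: need (0, 1, 6, 5) vs free (3, 5, 7, 3) (insufficient R3)
Processes that can never finish: P0, P2, P6 and P3.
(3) The exact count: 0 of the possible complete orderings are safe sequences.


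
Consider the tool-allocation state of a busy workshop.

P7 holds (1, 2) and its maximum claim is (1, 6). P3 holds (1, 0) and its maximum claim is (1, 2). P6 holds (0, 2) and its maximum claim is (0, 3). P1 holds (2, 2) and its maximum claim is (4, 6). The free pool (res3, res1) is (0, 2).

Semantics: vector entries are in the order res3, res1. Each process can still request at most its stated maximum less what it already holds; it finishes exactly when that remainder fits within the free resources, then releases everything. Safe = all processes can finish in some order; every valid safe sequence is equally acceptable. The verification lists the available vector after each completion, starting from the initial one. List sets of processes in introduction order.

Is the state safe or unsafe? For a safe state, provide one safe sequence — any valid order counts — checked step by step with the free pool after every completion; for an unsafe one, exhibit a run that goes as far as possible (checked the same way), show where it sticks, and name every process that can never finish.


SAFE, for example via the order P6, P7, P3, P1.
Key observation: P7 marks the first exact bind of the order: its need (0, 4) fits the free (0, 4) with zero slack on a requested resource.
Walking it through:
  pool = (0, 2)
  P6: need (0, 1) fits (0, 2); releases (0, 2), pool now (0, 4)
  P7: need (0, 4) fits (0, 4); releases (1, 2), pool now (1, 6)
  P3: need (0, 2) fits (1, 6); releases (1, 0), pool now (2, 6)
  P1: need (2, 4) fits (2, 6); releases (2, 2), pool now (4, 8)


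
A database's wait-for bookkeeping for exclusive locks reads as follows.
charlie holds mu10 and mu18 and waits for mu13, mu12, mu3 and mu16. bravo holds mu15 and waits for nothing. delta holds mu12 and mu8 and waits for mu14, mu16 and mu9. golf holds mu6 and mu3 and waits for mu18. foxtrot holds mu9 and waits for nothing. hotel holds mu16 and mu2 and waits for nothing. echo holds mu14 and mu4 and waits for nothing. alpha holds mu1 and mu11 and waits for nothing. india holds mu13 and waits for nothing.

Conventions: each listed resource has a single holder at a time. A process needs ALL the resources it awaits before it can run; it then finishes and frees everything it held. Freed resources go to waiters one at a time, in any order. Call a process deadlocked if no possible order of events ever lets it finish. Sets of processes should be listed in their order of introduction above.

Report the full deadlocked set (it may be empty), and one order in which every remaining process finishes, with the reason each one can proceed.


The deadlocked set is charlie and golf.
Key observation: the waits loop around charlie -> golf -> charlie with no way out; no other process is dragged down with it.
One completion order for the rest: foxtrot, bravo, hotel, echo, delta, india, alpha.
Check, step by step:
  foxtrot: no waits; runs immediately, freeing mu9
  bravo: no waits; runs immediately, freeing mu15
  hotel: no waits; runs immediately, freeing mu16 and mu2
  echo: no waits; runs immediately, freeing mu14 and mu4
  delta: everything it awaited (mu14, mu16 and mu9) is free; runs, freeing mu12 and mu8
  india: no waits; runs immediately, freeing mu13
  alpha: no waits; runs immediately, freeing mu1 and mu11


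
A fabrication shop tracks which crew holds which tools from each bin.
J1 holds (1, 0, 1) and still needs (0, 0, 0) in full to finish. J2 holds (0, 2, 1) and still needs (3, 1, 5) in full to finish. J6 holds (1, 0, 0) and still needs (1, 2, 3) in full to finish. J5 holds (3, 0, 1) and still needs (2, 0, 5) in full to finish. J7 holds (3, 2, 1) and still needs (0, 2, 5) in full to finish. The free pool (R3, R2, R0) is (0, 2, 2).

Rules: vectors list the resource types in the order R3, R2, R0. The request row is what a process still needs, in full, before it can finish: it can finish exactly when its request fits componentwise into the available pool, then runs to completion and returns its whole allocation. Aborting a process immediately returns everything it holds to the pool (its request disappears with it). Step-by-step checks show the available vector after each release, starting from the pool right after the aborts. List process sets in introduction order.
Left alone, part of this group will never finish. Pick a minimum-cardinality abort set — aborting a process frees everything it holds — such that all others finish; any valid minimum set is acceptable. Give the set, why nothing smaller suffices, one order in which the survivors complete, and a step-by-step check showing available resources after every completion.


Minimum abort set: J2 and J7.
Key observation: J5 had no path to completion before; after the abort of J2 and J7 ((3, 4, 2) returned), step 3 is where it fits.
Minimality, checking each single-abort alternative: J1 alone leaves J2 blocked (short on R3 and R0); J2 alone leaves J5 blocked (short on R0); J6 alone leaves J2 blocked (short on R3 and R0); J5 alone leaves J2 blocked (short on R0); J7 alone leaves J2 blocked (short on R0).
One survivor order: J1, J6, J5. Step-by-step check (post-abort pool first):
  pool = (3, 6, 4)
  J1 needs (0, 0, 0) <= (3, 6, 4) -> finishes; pool += (1, 0, 1) = (4, 6, 5)
  J6 needs (1, 2, 3) <= (4, 6, 5) -> finishes; pool += (1, 0, 0) = (5, 6, 5)
  J5 needs (2, 0, 5) <= (5, 6, 5) -> finishes; pool += (3, 0, 1) = (8, 6, 6)
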